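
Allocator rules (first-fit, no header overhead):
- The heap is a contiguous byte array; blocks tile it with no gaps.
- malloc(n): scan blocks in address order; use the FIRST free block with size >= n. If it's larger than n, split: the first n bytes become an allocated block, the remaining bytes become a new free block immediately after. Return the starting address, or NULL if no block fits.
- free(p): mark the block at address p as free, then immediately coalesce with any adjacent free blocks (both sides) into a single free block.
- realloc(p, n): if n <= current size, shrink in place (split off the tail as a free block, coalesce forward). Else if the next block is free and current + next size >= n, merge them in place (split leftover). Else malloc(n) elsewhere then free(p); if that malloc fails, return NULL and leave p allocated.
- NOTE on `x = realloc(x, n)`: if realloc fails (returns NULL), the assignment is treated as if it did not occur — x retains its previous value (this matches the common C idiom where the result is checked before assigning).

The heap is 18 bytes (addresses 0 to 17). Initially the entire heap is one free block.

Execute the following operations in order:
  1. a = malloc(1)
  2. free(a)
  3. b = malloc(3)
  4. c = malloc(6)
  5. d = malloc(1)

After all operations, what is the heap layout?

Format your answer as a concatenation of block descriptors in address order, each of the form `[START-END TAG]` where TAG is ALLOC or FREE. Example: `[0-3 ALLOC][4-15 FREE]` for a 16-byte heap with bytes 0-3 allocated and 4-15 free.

Op 1: a = malloc(1) -> a = 0; heap: [0-0 ALLOC][1-17 FREE]
Op 2: free(a) -> (freed a); heap: [0-17 FREE]
Op 3: b = malloc(3) -> b = 0; heap: [0-2 ALLOC][3-17 FREE]
Op 4: c = malloc(6) -> c = 3; heap: [0-2 ALLOC][3-8 ALLOC][9-17 FREE]
Op 5: d = malloc(1) -> d = 9; heap: [0-2 ALLOC][3-8 ALLOC][9-9 ALLOC][10-17 FREE]

Answer: [0-2 ALLOC][3-8 ALLOC][9-9 ALLOC][10-17 FREE]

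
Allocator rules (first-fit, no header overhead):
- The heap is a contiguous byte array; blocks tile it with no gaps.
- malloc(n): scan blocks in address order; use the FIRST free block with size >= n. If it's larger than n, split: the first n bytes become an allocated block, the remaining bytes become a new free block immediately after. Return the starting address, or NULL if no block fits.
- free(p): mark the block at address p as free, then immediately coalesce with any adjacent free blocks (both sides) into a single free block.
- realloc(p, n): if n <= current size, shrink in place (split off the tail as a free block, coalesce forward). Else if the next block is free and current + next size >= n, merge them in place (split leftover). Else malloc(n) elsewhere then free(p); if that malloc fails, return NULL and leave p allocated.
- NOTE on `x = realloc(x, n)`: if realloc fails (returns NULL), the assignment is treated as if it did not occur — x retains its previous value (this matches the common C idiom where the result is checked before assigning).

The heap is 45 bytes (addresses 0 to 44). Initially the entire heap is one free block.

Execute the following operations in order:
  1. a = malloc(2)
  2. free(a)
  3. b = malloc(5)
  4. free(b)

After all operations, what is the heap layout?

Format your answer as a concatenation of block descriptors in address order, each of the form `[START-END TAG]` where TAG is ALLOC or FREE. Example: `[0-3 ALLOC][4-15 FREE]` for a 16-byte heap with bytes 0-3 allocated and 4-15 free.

Op 1: a = malloc(2) -> a = 0; heap: [0-1 ALLOC][2-44 FREE]
Op 2: free(a) -> (freed a); heap: [0-44 FREE]
Op 3: b = malloc(5) -> b = 0; heap: [0-4 ALLOC][5-44 FREE]
Op 4: free(b) -> (freed b); heap: [0-44 FREE]

Answer: [0-44 FREE]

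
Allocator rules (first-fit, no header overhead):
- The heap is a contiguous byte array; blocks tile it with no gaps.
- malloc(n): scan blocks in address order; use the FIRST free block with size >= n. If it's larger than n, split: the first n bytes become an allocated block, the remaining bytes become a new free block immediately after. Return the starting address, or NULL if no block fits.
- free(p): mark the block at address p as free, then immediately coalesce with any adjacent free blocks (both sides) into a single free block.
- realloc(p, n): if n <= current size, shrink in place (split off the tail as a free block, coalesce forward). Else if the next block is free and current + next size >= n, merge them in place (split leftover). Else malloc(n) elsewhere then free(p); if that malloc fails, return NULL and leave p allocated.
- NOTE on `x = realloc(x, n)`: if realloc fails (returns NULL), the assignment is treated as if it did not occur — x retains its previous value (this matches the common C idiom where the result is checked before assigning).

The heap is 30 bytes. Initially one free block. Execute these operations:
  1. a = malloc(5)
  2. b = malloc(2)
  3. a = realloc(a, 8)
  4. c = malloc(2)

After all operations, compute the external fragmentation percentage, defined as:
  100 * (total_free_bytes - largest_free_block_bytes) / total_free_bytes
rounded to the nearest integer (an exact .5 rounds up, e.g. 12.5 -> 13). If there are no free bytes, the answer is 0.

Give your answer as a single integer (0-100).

Op 1: a = malloc(5) -> a = 0; heap: [0-4 ALLOC][5-29 FREE]
Op 2: b = malloc(2) -> b = 5; heap: [0-4 ALLOC][5-6 ALLOC][7-29 FREE]
Op 3: a = realloc(a, 8) -> a = 7; heap: [0-4 FREE][5-6 ALLOC][7-14 ALLOC][15-29 FREE]
Op 4: c = malloc(2) -> c = 0; heap: [0-1 ALLOC][2-4 FREE][5-6 ALLOC][7-14 ALLOC][15-29 FREE]
Free blocks: [3 15] total_free=18 largest=15 -> 100*(18-15)/18 = 300/18 ≈ 16.667 -> rounds to 17

Answer: 17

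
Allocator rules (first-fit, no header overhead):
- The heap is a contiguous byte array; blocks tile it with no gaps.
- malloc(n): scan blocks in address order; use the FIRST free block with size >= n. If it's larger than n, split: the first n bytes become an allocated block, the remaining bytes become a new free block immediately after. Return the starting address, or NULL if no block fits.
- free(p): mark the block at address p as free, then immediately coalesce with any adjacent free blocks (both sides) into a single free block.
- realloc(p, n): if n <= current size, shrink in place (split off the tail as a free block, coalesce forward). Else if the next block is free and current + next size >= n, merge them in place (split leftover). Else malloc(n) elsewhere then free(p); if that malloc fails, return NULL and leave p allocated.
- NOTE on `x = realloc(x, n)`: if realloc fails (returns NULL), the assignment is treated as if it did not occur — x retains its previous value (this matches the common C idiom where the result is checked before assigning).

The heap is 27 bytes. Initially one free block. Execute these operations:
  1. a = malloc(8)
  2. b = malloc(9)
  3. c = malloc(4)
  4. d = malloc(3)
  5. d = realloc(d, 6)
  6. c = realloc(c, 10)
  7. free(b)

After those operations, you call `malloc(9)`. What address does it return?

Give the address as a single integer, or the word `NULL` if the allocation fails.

Op 1: a = malloc(8) -> a = 0; heap: [0-7 ALLOC][8-26 FREE]
Op 2: b = malloc(9) -> b = 8; heap: [0-7 ALLOC][8-16 ALLOC][17-26 FREE]
Op 3: c = malloc(4) -> c = 17; heap: [0-7 ALLOC][8-16 ALLOC][17-20 ALLOC][21-26 FREE]
Op 4: d = malloc(3) -> d = 21; heap: [0-7 ALLOC][8-16 ALLOC][17-20 ALLOC][21-23 ALLOC][24-26 FREE]
Op 5: d = realloc(d, 6) -> d = 21; heap: [0-7 ALLOC][8-16 ALLOC][17-20 ALLOC][21-26 ALLOC]
Op 6: c = realloc(c, 10) -> NULL (c unchanged); heap: [0-7 ALLOC][8-16 ALLOC][17-20 ALLOC][21-26 ALLOC]
Op 7: free(b) -> (freed b); heap: [0-7 ALLOC][8-16 FREE][17-20 ALLOC][21-26 ALLOC]
malloc(9): first-fit scan over [0-7 ALLOC][8-16 FREE][17-20 ALLOC][21-26 ALLOC] -> 8

Answer: 8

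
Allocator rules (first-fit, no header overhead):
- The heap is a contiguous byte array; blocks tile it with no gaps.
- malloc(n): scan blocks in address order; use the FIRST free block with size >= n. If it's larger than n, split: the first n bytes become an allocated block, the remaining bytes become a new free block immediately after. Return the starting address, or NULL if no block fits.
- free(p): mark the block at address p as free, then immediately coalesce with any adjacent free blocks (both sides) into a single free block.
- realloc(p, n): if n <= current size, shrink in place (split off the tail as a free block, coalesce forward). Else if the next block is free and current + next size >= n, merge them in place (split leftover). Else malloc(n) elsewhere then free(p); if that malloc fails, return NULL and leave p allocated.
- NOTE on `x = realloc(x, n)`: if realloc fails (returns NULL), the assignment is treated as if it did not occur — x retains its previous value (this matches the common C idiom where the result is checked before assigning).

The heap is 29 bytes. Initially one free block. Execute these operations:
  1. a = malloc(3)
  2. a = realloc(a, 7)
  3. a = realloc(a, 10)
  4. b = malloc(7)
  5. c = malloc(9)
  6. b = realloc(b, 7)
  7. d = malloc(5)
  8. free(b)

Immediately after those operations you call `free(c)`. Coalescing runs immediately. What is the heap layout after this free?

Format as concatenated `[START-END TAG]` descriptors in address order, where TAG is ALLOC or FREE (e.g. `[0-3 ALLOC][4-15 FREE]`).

Op 1: a = malloc(3) -> a = 0; heap: [0-2 ALLOC][3-28 FREE]
Op 2: a = realloc(a, 7) -> a = 0; heap: [0-6 ALLOC][7-28 FREE]
Op 3: a = realloc(a, 10) -> a = 0; heap: [0-9 ALLOC][10-28 FREE]
Op 4: b = malloc(7) -> b = 10; heap: [0-9 ALLOC][10-16 ALLOC][17-28 FREE]
Op 5: c = malloc(9) -> c = 17; heap: [0-9 ALLOC][10-16 ALLOC][17-25 ALLOC][26-28 FREE]
Op 6: b = realloc(b, 7) -> b = 10; heap: [0-9 ALLOC][10-16 ALLOC][17-25 ALLOC][26-28 FREE]
Op 7: d = malloc(5) -> d = NULL; heap: [0-9 ALLOC][10-16 ALLOC][17-25 ALLOC][26-28 FREE]
Op 8: free(b) -> (freed b); heap: [0-9 ALLOC][10-16 FREE][17-25 ALLOC][26-28 FREE]
free(c): c = 17 -> block [17-25 ALLOC]; mark free, coalesce with adjacent free neighbors -> [0-9 ALLOC][10-28 FREE]

Answer: [0-9 ALLOC][10-28 FREE]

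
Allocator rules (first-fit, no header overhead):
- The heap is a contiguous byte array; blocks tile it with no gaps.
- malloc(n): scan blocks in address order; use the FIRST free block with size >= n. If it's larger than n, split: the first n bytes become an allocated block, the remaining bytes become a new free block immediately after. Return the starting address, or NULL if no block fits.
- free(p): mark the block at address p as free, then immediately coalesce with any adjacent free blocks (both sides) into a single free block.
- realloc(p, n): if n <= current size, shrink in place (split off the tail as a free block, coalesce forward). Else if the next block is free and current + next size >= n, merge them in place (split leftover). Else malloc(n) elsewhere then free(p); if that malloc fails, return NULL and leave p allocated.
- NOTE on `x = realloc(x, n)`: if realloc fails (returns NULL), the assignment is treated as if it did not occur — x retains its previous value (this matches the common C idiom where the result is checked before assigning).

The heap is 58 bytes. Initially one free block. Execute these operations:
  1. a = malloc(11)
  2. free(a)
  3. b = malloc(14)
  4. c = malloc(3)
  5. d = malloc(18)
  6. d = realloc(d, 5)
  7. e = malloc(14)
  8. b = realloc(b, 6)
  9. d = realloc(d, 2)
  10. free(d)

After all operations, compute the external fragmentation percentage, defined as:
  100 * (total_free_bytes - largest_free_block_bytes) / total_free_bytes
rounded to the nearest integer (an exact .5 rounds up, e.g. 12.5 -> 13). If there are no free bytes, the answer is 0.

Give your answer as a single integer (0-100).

Op 1: a = malloc(11) -> a = 0; heap: [0-10 ALLOC][11-57 FREE]
Op 2: free(a) -> (freed a); heap: [0-57 FREE]
Op 3: b = malloc(14) -> b = 0; heap: [0-13 ALLOC][14-57 FREE]
Op 4: c = malloc(3) -> c = 14; heap: [0-13 ALLOC][14-16 ALLOC][17-57 FREE]
Op 5: d = malloc(18) -> d = 17; heap: [0-13 ALLOC][14-16 ALLOC][17-34 ALLOC][35-57 FREE]
Op 6: d = realloc(d, 5) -> d = 17; heap: [0-13 ALLOC][14-16 ALLOC][17-21 ALLOC][22-57 FREE]
Op 7: e = malloc(14) -> e = 22; heap: [0-13 ALLOC][14-16 ALLOC][17-21 ALLOC][22-35 ALLOC][36-57 FREE]
Op 8: b = realloc(b, 6) -> b = 0; heap: [0-5 ALLOC][6-13 FREE][14-16 ALLOC][17-21 ALLOC][22-35 ALLOC][36-57 FREE]
Op 9: d = realloc(d, 2) -> d = 17; heap: [0-5 ALLOC][6-13 FREE][14-16 ALLOC][17-18 ALLOC][19-21 FREE][22-35 ALLOC][36-57 FREE]
Op 10: free(d) -> (freed d); heap: [0-5 ALLOC][6-13 FREE][14-16 ALLOC][17-21 FREE][22-35 ALLOC][36-57 FREE]
Free blocks: [8 5 22] total_free=35 largest=22 -> 100*(35-22)/35 = 1300/35 ≈ 37.143 -> rounds to 37

Answer: 37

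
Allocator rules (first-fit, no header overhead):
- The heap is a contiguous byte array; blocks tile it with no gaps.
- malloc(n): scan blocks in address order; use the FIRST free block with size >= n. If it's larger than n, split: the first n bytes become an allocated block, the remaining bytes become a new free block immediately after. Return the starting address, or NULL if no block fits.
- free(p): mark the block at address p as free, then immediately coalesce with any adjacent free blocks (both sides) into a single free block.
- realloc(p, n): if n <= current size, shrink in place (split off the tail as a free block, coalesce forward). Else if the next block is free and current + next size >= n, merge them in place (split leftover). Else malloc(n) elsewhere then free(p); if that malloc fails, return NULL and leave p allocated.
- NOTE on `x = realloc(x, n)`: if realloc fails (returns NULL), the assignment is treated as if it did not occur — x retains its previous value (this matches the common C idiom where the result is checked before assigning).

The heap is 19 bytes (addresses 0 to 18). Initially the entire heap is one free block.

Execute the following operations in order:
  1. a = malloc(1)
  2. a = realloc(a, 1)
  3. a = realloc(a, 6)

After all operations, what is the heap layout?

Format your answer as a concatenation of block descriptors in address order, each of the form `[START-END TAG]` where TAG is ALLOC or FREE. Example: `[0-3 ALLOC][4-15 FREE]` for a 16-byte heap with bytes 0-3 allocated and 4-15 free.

Op 1: a = malloc(1) -> a = 0; heap: [0-0 ALLOC][1-18 FREE]
Op 2: a = realloc(a, 1) -> a = 0; heap: [0-0 ALLOC][1-18 FREE]
Op 3: a = realloc(a, 6) -> a = 0; heap: [0-5 ALLOC][6-18 FREE]

Answer: [0-5 ALLOC][6-18 FREE]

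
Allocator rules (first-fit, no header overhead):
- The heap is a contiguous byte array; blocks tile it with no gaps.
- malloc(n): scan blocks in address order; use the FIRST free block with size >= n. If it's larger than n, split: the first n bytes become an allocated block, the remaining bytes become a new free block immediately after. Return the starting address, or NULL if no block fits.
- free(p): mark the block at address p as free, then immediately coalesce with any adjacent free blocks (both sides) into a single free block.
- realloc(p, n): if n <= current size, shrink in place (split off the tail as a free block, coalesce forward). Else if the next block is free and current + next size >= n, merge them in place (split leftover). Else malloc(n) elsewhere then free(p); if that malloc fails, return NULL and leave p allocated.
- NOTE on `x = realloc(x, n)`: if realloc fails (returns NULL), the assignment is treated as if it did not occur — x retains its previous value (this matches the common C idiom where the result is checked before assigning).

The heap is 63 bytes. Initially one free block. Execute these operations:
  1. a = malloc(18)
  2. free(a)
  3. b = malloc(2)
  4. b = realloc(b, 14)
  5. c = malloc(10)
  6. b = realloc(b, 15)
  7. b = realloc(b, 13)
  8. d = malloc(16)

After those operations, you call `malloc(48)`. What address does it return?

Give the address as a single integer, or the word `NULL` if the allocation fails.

Op 1: a = malloc(18) -> a = 0; heap: [0-17 ALLOC][18-62 FREE]
Op 2: free(a) -> (freed a); heap: [0-62 FREE]
Op 3: b = malloc(2) -> b = 0; heap: [0-1 ALLOC][2-62 FREE]
Op 4: b = realloc(b, 14) -> b = 0; heap: [0-13 ALLOC][14-62 FREE]
Op 5: c = malloc(10) -> c = 14; heap: [0-13 ALLOC][14-23 ALLOC][24-62 FREE]
Op 6: b = realloc(b, 15) -> b = 24; heap: [0-13 FREE][14-23 ALLOC][24-38 ALLOC][39-62 FREE]
Op 7: b = realloc(b, 13) -> b = 24; heap: [0-13 FREE][14-23 ALLOC][24-36 ALLOC][37-62 FREE]
Op 8: d = malloc(16) -> d = 37; heap: [0-13 FREE][14-23 ALLOC][24-36 ALLOC][37-52 ALLOC][53-62 FREE]
malloc(48): first-fit scan over [0-13 FREE][14-23 ALLOC][24-36 ALLOC][37-52 ALLOC][53-62 FREE] -> NULL

Answer: NULL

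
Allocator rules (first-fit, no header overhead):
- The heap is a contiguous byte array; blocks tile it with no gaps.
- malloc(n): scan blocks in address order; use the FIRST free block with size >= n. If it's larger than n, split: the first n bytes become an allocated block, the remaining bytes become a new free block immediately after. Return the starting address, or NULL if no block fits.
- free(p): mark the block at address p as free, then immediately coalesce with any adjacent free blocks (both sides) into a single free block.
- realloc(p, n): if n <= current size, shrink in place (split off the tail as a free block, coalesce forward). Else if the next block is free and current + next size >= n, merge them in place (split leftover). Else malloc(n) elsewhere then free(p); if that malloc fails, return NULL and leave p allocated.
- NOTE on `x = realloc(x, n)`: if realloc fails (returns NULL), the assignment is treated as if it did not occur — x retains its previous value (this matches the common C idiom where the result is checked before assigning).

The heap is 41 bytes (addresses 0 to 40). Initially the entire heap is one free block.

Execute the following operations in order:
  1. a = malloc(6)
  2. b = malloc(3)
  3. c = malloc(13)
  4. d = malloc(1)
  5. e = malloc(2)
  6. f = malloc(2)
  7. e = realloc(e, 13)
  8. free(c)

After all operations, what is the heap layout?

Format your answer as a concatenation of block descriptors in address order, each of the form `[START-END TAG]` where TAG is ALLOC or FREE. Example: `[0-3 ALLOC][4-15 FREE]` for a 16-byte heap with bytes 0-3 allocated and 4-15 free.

Answer: [0-5 ALLOC][6-8 ALLOC][9-21 FREE][22-22 ALLOC][23-24 FREE][25-26 ALLOC][27-39 ALLOC][40-40 FREE]

Derivation:
Op 1: a = malloc(6) -> a = 0; heap: [0-5 ALLOC][6-40 FREE]
Op 2: b = malloc(3) -> b = 6; heap: [0-5 ALLOC][6-8 ALLOC][9-40 FREE]
Op 3: c = malloc(13) -> c = 9; heap: [0-5 ALLOC][6-8 ALLOC][9-21 ALLOC][22-40 FREE]
Op 4: d = malloc(1) -> d = 22; heap: [0-5 ALLOC][6-8 ALLOC][9-21 ALLOC][22-22 ALLOC][23-40 FREE]
Op 5: e = malloc(2) -> e = 23; heap: [0-5 ALLOC][6-8 ALLOC][9-21 ALLOC][22-22 ALLOC][23-24 ALLOC][25-40 FREE]
Op 6: f = malloc(2) -> f = 25; heap: [0-5 ALLOC][6-8 ALLOC][9-21 ALLOC][22-22 ALLOC][23-24 ALLOC][25-26 ALLOC][27-40 FREE]
Op 7: e = realloc(e, 13) -> e = 27; heap: [0-5 ALLOC][6-8 ALLOC][9-21 ALLOC][22-22 ALLOC][23-24 FREE][25-26 ALLOC][27-39 ALLOC][40-40 FREE]
Op 8: free(c) -> (freed c); heap: [0-5 ALLOC][6-8 ALLOC][9-21 FREE][22-22 ALLOC][23-24 FREE][25-26 ALLOC][27-39 ALLOC][40-40 FREE]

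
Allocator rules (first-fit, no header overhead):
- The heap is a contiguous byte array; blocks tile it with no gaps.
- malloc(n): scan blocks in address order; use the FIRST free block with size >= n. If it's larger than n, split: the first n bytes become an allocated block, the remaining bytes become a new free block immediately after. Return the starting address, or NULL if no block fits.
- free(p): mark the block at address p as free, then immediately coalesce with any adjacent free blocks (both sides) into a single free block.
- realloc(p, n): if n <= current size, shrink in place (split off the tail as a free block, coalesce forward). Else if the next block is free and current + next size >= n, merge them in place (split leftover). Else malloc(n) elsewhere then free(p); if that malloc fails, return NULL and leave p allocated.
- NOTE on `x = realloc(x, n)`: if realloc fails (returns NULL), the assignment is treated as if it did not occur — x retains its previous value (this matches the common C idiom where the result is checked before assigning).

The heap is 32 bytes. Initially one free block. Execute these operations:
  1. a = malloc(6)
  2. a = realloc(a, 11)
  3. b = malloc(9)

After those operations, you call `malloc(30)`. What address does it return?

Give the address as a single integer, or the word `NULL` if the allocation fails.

Answer: NULL

Derivation:
Op 1: a = malloc(6) -> a = 0; heap: [0-5 ALLOC][6-31 FREE]
Op 2: a = realloc(a, 11) -> a = 0; heap: [0-10 ALLOC][11-31 FREE]
Op 3: b = malloc(9) -> b = 11; heap: [0-10 ALLOC][11-19 ALLOC][20-31 FREE]
malloc(30): first-fit scan over [0-10 ALLOC][11-19 ALLOC][20-31 FREE] -> NULL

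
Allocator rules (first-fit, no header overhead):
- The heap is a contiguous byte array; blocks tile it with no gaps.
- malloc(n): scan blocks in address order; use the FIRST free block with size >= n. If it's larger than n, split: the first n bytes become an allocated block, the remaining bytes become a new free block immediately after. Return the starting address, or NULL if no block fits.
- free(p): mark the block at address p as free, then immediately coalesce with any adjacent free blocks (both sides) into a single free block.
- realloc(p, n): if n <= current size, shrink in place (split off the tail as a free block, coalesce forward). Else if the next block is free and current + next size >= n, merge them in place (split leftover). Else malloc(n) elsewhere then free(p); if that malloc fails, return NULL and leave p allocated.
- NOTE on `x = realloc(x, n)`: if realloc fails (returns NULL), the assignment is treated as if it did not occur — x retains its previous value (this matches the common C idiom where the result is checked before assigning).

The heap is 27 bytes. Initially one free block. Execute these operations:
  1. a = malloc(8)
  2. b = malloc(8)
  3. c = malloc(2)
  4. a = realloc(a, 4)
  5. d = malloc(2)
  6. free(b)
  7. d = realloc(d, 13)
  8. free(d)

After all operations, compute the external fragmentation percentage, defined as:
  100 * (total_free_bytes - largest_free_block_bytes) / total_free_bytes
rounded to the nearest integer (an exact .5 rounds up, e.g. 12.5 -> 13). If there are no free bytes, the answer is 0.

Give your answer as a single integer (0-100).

Answer: 43

Derivation:
Op 1: a = malloc(8) -> a = 0; heap: [0-7 ALLOC][8-26 FREE]
Op 2: b = malloc(8) -> b = 8; heap: [0-7 ALLOC][8-15 ALLOC][16-26 FREE]
Op 3: c = malloc(2) -> c = 16; heap: [0-7 ALLOC][8-15 ALLOC][16-17 ALLOC][18-26 FREE]
Op 4: a = realloc(a, 4) -> a = 0; heap: [0-3 ALLOC][4-7 FREE][8-15 ALLOC][16-17 ALLOC][18-26 FREE]
Op 5: d = malloc(2) -> d = 4; heap: [0-3 ALLOC][4-5 ALLOC][6-7 FREE][8-15 ALLOC][16-17 ALLOC][18-26 FREE]
Op 6: free(b) -> (freed b); heap: [0-3 ALLOC][4-5 ALLOC][6-15 FREE][16-17 ALLOC][18-26 FREE]
Op 7: d = realloc(d, 13) -> NULL (d unchanged); heap: [0-3 ALLOC][4-5 ALLOC][6-15 FREE][16-17 ALLOC][18-26 FREE]
Op 8: free(d) -> (freed d); heap: [0-3 ALLOC][4-15 FREE][16-17 ALLOC][18-26 FREE]
Free blocks: [12 9] total_free=21 largest=12 -> 100*(21-12)/21 = 900/21 ≈ 42.857 -> rounds to 43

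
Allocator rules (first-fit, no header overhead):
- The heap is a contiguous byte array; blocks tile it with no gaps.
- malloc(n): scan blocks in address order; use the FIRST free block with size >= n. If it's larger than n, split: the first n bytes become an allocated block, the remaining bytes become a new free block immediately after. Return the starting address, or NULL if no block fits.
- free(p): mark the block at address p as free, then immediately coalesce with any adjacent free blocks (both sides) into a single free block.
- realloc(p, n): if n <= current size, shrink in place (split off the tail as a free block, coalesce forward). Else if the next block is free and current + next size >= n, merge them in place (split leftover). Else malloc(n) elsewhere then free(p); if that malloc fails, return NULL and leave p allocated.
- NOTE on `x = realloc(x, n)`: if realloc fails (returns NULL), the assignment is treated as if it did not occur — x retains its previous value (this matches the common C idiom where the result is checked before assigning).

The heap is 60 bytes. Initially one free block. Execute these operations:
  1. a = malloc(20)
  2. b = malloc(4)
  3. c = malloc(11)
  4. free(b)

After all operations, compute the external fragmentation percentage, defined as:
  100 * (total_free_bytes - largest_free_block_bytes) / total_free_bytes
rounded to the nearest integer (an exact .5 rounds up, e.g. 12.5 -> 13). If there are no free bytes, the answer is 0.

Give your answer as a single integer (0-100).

Answer: 14

Derivation:
Op 1: a = malloc(20) -> a = 0; heap: [0-19 ALLOC][20-59 FREE]
Op 2: b = malloc(4) -> b = 20; heap: [0-19 ALLOC][20-23 ALLOC][24-59 FREE]
Op 3: c = malloc(11) -> c = 24; heap: [0-19 ALLOC][20-23 ALLOC][24-34 ALLOC][35-59 FREE]
Op 4: free(b) -> (freed b); heap: [0-19 ALLOC][20-23 FREE][24-34 ALLOC][35-59 FREE]
Free blocks: [4 25] total_free=29 largest=25 -> 100*(29-25)/29 = 400/29 ≈ 13.793 -> rounds to 14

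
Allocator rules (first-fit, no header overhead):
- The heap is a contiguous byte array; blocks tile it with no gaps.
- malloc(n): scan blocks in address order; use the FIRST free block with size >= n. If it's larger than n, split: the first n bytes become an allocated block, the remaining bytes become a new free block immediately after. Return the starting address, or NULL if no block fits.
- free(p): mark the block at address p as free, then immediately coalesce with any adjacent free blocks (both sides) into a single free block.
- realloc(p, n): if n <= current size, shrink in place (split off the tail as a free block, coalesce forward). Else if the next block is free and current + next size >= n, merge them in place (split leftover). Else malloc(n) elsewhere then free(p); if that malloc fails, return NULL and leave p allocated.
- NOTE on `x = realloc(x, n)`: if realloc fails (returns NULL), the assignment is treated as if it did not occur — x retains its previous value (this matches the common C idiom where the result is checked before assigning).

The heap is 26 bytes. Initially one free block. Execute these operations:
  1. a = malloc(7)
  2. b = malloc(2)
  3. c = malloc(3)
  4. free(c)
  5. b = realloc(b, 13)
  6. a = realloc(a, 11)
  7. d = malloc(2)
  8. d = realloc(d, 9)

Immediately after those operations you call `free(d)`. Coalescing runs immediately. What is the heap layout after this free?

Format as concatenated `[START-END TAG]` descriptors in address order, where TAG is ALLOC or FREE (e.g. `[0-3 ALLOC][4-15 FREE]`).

Op 1: a = malloc(7) -> a = 0; heap: [0-6 ALLOC][7-25 FREE]
Op 2: b = malloc(2) -> b = 7; heap: [0-6 ALLOC][7-8 ALLOC][9-25 FREE]
Op 3: c = malloc(3) -> c = 9; heap: [0-6 ALLOC][7-8 ALLOC][9-11 ALLOC][12-25 FREE]
Op 4: free(c) -> (freed c); heap: [0-6 ALLOC][7-8 ALLOC][9-25 FREE]
Op 5: b = realloc(b, 13) -> b = 7; heap: [0-6 ALLOC][7-19 ALLOC][20-25 FREE]
Op 6: a = realloc(a, 11) -> NULL (a unchanged); heap: [0-6 ALLOC][7-19 ALLOC][20-25 FREE]
Op 7: d = malloc(2) -> d = 20; heap: [0-6 ALLOC][7-19 ALLOC][20-21 ALLOC][22-25 FREE]
Op 8: d = realloc(d, 9) -> NULL (d unchanged); heap: [0-6 ALLOC][7-19 ALLOC][20-21 ALLOC][22-25 FREE]
free(d): d = 20 -> block [20-21 ALLOC]; mark free, coalesce with adjacent free neighbors -> [0-6 ALLOC][7-19 ALLOC][20-25 FREE]

Answer: [0-6 ALLOC][7-19 ALLOC][20-25 FREE]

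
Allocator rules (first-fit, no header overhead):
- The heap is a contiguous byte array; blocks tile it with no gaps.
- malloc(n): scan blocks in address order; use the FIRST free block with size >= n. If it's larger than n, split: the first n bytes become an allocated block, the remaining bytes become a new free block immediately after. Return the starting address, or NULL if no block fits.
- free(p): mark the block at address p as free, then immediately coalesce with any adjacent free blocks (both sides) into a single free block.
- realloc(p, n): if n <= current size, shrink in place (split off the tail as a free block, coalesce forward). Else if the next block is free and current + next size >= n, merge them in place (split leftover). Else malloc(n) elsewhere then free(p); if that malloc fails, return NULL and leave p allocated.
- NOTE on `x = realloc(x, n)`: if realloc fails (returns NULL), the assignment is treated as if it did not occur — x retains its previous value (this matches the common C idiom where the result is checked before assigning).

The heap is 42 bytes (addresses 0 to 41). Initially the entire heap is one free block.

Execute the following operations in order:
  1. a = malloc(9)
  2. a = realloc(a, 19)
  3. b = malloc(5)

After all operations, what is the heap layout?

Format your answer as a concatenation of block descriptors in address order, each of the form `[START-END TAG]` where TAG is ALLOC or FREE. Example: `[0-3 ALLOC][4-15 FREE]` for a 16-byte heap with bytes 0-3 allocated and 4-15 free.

Op 1: a = malloc(9) -> a = 0; heap: [0-8 ALLOC][9-41 FREE]
Op 2: a = realloc(a, 19) -> a = 0; heap: [0-18 ALLOC][19-41 FREE]
Op 3: b = malloc(5) -> b = 19; heap: [0-18 ALLOC][19-23 ALLOC][24-41 FREE]

Answer: [0-18 ALLOC][19-23 ALLOC][24-41 FREE]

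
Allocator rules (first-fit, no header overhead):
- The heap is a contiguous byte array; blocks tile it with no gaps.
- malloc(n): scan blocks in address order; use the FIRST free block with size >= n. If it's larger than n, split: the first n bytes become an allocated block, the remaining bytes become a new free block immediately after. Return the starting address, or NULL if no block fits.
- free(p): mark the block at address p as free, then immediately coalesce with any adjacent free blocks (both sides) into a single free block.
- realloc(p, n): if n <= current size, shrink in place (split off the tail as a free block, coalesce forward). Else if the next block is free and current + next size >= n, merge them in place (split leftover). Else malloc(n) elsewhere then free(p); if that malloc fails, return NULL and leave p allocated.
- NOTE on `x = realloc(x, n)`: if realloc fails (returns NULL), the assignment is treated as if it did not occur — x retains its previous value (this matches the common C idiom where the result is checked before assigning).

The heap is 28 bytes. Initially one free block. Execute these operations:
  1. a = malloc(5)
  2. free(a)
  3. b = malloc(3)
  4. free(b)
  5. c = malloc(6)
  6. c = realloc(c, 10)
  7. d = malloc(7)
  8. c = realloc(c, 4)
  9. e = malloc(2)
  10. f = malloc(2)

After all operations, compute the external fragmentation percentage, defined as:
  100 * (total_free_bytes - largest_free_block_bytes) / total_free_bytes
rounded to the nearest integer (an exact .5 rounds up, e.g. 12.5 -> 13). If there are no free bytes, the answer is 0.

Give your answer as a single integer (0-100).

Answer: 15

Derivation:
Op 1: a = malloc(5) -> a = 0; heap: [0-4 ALLOC][5-27 FREE]
Op 2: free(a) -> (freed a); heap: [0-27 FREE]
Op 3: b = malloc(3) -> b = 0; heap: [0-2 ALLOC][3-27 FREE]
Op 4: free(b) -> (freed b); heap: [0-27 FREE]
Op 5: c = malloc(6) -> c = 0; heap: [0-5 ALLOC][6-27 FREE]
Op 6: c = realloc(c, 10) -> c = 0; heap: [0-9 ALLOC][10-27 FREE]
Op 7: d = malloc(7) -> d = 10; heap: [0-9 ALLOC][10-16 ALLOC][17-27 FREE]
Op 8: c = realloc(c, 4) -> c = 0; heap: [0-3 ALLOC][4-9 FREE][10-16 ALLOC][17-27 FREE]
Op 9: e = malloc(2) -> e = 4; heap: [0-3 ALLOC][4-5 ALLOC][6-9 FREE][10-16 ALLOC][17-27 FREE]
Op 10: f = malloc(2) -> f = 6; heap: [0-3 ALLOC][4-5 ALLOC][6-7 ALLOC][8-9 FREE][10-16 ALLOC][17-27 FREE]
Free blocks: [2 11] total_free=13 largest=11 -> 100*(13-11)/13 = 200/13 ≈ 15.385 -> rounds to 15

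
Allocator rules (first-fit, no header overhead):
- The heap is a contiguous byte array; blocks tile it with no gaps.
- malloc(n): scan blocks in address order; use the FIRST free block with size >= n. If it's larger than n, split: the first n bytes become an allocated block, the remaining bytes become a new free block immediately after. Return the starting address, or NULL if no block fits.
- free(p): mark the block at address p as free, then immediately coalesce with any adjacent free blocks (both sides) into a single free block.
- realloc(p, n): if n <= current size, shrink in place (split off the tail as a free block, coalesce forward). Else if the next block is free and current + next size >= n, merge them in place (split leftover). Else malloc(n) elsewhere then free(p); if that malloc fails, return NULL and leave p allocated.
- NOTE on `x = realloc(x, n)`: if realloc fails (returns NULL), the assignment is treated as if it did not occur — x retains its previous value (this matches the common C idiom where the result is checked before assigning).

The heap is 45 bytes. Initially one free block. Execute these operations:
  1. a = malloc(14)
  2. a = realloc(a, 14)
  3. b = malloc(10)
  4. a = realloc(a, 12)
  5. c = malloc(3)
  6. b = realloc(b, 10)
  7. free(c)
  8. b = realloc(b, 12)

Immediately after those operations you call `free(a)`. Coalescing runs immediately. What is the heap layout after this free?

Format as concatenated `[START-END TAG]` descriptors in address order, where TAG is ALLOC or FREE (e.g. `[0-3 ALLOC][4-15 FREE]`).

Op 1: a = malloc(14) -> a = 0; heap: [0-13 ALLOC][14-44 FREE]
Op 2: a = realloc(a, 14) -> a = 0; heap: [0-13 ALLOC][14-44 FREE]
Op 3: b = malloc(10) -> b = 14; heap: [0-13 ALLOC][14-23 ALLOC][24-44 FREE]
Op 4: a = realloc(a, 12) -> a = 0; heap: [0-11 ALLOC][12-13 FREE][14-23 ALLOC][24-44 FREE]
Op 5: c = malloc(3) -> c = 24; heap: [0-11 ALLOC][12-13 FREE][14-23 ALLOC][24-26 ALLOC][27-44 FREE]
Op 6: b = realloc(b, 10) -> b = 14; heap: [0-11 ALLOC][12-13 FREE][14-23 ALLOC][24-26 ALLOC][27-44 FREE]
Op 7: free(c) -> (freed c); heap: [0-11 ALLOC][12-13 FREE][14-23 ALLOC][24-44 FREE]
Op 8: b = realloc(b, 12) -> b = 14; heap: [0-11 ALLOC][12-13 FREE][14-25 ALLOC][26-44 FREE]
free(a): a = 0 -> block [0-11 ALLOC]; mark free, coalesce with adjacent free neighbors -> [0-13 FREE][14-25 ALLOC][26-44 FREE]

Answer: [0-13 FREE][14-25 ALLOC][26-44 FREE]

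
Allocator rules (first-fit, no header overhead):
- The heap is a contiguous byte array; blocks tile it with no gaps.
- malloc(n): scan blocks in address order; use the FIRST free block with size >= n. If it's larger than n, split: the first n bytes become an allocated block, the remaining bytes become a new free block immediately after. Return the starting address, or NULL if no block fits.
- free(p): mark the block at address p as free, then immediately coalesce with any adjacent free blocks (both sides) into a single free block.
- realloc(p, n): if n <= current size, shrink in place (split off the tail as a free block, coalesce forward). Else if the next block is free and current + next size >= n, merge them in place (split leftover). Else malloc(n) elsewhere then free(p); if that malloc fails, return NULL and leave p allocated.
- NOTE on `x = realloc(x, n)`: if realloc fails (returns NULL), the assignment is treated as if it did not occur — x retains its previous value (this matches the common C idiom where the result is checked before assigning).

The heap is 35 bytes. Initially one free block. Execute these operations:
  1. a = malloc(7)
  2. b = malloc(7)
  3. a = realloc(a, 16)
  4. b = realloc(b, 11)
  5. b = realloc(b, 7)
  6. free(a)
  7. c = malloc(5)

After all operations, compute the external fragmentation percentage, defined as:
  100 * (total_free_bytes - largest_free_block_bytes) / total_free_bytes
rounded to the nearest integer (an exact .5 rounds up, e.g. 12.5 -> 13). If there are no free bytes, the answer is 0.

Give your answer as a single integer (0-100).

Answer: 9

Derivation:
Op 1: a = malloc(7) -> a = 0; heap: [0-6 ALLOC][7-34 FREE]
Op 2: b = malloc(7) -> b = 7; heap: [0-6 ALLOC][7-13 ALLOC][14-34 FREE]
Op 3: a = realloc(a, 16) -> a = 14; heap: [0-6 FREE][7-13 ALLOC][14-29 ALLOC][30-34 FREE]
Op 4: b = realloc(b, 11) -> NULL (b unchanged); heap: [0-6 FREE][7-13 ALLOC][14-29 ALLOC][30-34 FREE]
Op 5: b = realloc(b, 7) -> b = 7; heap: [0-6 FREE][7-13 ALLOC][14-29 ALLOC][30-34 FREE]
Op 6: free(a) -> (freed a); heap: [0-6 FREE][7-13 ALLOC][14-34 FREE]
Op 7: c = malloc(5) -> c = 0; heap: [0-4 ALLOC][5-6 FREE][7-13 ALLOC][14-34 FREE]
Free blocks: [2 21] total_free=23 largest=21 -> 100*(23-21)/23 = 200/23 ≈ 8.696 -> rounds to 9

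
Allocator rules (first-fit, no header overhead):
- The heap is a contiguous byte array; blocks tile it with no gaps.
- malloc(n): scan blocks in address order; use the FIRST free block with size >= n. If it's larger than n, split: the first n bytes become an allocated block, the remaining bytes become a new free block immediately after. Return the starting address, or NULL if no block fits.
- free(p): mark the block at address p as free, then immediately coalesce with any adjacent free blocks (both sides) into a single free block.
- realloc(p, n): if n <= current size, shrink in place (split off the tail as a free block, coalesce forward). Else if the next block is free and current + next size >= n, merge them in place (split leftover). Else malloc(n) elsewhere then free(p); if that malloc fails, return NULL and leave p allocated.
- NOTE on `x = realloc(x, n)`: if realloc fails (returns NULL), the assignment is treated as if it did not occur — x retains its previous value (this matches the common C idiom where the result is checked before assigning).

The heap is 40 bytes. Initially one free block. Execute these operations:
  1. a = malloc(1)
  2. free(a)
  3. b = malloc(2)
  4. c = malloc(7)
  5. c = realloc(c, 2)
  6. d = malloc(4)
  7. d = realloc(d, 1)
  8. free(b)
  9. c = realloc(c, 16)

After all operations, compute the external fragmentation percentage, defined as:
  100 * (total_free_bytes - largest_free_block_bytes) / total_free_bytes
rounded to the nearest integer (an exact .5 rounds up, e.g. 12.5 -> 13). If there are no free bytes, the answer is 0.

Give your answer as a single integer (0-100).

Op 1: a = malloc(1) -> a = 0; heap: [0-0 ALLOC][1-39 FREE]
Op 2: free(a) -> (freed a); heap: [0-39 FREE]
Op 3: b = malloc(2) -> b = 0; heap: [0-1 ALLOC][2-39 FREE]
Op 4: c = malloc(7) -> c = 2; heap: [0-1 ALLOC][2-8 ALLOC][9-39 FREE]
Op 5: c = realloc(c, 2) -> c = 2; heap: [0-1 ALLOC][2-3 ALLOC][4-39 FREE]
Op 6: d = malloc(4) -> d = 4; heap: [0-1 ALLOC][2-3 ALLOC][4-7 ALLOC][8-39 FREE]
Op 7: d = realloc(d, 1) -> d = 4; heap: [0-1 ALLOC][2-3 ALLOC][4-4 ALLOC][5-39 FREE]
Op 8: free(b) -> (freed b); heap: [0-1 FREE][2-3 ALLOC][4-4 ALLOC][5-39 FREE]
Op 9: c = realloc(c, 16) -> c = 5; heap: [0-3 FREE][4-4 ALLOC][5-20 ALLOC][21-39 FREE]
Free blocks: [4 19] total_free=23 largest=19 -> 100*(23-19)/23 = 400/23 ≈ 17.391 -> rounds to 17

Answer: 17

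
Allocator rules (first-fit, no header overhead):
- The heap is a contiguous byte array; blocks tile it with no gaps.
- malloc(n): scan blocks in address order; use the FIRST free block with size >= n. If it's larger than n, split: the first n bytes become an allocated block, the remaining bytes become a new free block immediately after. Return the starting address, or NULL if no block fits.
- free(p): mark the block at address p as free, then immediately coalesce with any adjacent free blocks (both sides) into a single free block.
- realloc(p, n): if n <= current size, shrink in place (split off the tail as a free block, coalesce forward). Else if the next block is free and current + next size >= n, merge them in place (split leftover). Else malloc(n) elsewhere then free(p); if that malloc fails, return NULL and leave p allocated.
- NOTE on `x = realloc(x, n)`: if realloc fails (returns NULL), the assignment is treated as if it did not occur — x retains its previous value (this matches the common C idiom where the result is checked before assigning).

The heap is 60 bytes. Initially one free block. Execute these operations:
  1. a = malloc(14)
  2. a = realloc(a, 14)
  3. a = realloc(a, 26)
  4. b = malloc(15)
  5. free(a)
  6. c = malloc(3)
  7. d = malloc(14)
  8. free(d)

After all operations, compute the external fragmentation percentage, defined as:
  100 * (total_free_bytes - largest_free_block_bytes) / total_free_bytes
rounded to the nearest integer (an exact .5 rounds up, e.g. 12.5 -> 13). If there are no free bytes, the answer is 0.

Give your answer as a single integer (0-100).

Answer: 45

Derivation:
Op 1: a = malloc(14) -> a = 0; heap: [0-13 ALLOC][14-59 FREE]
Op 2: a = realloc(a, 14) -> a = 0; heap: [0-13 ALLOC][14-59 FREE]
Op 3: a = realloc(a, 26) -> a = 0; heap: [0-25 ALLOC][26-59 FREE]
Op 4: b = malloc(15) -> b = 26; heap: [0-25 ALLOC][26-40 ALLOC][41-59 FREE]
Op 5: free(a) -> (freed a); heap: [0-25 FREE][26-40 ALLOC][41-59 FREE]
Op 6: c = malloc(3) -> c = 0; heap: [0-2 ALLOC][3-25 FREE][26-40 ALLOC][41-59 FREE]
Op 7: d = malloc(14) -> d = 3; heap: [0-2 ALLOC][3-16 ALLOC][17-25 FREE][26-40 ALLOC][41-59 FREE]
Op 8: free(d) -> (freed d); heap: [0-2 ALLOC][3-25 FREE][26-40 ALLOC][41-59 FREE]
Free blocks: [23 19] total_free=42 largest=23 -> 100*(42-23)/42 = 1900/42 ≈ 45.238 -> rounds to 45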